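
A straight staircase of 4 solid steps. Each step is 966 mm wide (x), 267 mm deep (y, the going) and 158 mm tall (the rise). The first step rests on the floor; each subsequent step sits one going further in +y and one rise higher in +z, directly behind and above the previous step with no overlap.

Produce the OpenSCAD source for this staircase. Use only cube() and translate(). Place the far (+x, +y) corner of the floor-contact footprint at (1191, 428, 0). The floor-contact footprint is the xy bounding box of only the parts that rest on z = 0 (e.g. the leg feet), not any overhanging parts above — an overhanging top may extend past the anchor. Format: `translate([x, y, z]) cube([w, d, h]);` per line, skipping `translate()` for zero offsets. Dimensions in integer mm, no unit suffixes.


translate([225, 161, 0]) cube([966, 267, 158]);
translate([225, 428, 158]) cube([966, 267, 158]);
translate([225, 695, 316]) cube([966, 267, 158]);
translate([225, 962, 474]) cube([966, 267, 158]);


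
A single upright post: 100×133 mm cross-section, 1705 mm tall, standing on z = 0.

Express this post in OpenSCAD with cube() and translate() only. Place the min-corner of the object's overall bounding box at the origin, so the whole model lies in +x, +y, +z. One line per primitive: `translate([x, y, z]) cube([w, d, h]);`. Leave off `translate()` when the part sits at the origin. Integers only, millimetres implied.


cube([100, 133, 1705]);


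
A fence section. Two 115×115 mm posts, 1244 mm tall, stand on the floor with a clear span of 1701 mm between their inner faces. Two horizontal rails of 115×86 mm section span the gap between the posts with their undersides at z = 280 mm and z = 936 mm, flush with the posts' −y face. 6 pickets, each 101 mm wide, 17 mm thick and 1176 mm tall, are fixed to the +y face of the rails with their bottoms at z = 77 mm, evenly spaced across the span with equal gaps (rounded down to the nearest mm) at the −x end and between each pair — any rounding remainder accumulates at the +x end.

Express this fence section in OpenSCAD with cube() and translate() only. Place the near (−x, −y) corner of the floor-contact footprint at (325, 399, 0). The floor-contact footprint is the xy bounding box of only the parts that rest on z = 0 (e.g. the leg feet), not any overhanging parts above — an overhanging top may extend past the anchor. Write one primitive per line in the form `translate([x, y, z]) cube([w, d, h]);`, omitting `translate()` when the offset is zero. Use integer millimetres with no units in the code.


translate([325, 399, 0]) cube([115, 115, 1244]);
translate([2141, 399, 0]) cube([115, 115, 1244]);
translate([440, 399, 280]) cube([1701, 115, 86]);
translate([440, 399, 936]) cube([1701, 115, 86]);
translate([596, 514, 77]) cube([101, 17, 1176]);
translate([853, 514, 77]) cube([101, 17, 1176]);
translate([1110, 514, 77]) cube([101, 17, 1176]);
translate([1367, 514, 77]) cube([101, 17, 1176]);
translate([1624, 514, 77]) cube([101, 17, 1176]);
translate([1881, 514, 77]) cube([101, 17, 1176]);


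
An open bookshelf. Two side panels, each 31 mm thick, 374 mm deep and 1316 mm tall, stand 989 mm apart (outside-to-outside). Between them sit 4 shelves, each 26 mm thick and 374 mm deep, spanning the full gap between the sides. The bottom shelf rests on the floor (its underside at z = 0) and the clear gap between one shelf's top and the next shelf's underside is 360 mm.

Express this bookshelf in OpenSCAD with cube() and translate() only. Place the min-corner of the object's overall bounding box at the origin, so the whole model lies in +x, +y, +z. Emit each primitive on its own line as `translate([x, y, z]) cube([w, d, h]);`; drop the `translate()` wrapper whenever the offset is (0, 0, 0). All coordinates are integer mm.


cube([31, 374, 1316]);
translate([958, 0, 0]) cube([31, 374, 1316]);
translate([31, 0, 0]) cube([927, 374, 26]);
translate([31, 0, 386]) cube([927, 374, 26]);
translate([31, 0, 772]) cube([927, 374, 26]);
translate([31, 0, 1158]) cube([927, 374, 26]);


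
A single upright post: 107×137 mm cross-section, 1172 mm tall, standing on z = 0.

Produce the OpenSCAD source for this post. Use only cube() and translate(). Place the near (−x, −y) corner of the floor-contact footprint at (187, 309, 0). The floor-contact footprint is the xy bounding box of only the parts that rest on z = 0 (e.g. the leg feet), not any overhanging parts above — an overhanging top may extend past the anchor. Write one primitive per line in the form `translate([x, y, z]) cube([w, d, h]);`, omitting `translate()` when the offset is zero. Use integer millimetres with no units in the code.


translate([187, 309, 0]) cube([107, 137, 1172]);


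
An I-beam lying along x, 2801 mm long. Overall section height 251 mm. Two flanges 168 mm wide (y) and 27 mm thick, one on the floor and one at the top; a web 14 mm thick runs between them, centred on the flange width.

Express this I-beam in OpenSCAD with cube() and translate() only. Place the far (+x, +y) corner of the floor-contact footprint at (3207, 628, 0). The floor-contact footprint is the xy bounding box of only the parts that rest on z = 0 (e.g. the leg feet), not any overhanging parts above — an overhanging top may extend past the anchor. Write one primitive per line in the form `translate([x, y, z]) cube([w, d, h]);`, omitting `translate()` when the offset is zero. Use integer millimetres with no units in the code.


translate([406, 460, 0]) cube([2801, 168, 27]);
translate([406, 537, 27]) cube([2801, 14, 197]);
translate([406, 460, 224]) cube([2801, 168, 27]);


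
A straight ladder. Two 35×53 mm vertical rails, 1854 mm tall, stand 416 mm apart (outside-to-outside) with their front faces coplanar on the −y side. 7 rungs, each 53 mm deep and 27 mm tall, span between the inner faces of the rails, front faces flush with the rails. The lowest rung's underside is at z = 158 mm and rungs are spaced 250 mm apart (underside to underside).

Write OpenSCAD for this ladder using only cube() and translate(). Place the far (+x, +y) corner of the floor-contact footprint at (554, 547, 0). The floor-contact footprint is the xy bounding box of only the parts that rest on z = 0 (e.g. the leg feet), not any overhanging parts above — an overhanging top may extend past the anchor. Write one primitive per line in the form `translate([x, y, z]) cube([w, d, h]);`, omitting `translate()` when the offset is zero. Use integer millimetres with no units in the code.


translate([138, 494, 0]) cube([35, 53, 1854]);
translate([519, 494, 0]) cube([35, 53, 1854]);
translate([173, 494, 158]) cube([346, 53, 27]);
translate([173, 494, 408]) cube([346, 53, 27]);
translate([173, 494, 658]) cube([346, 53, 27]);
translate([173, 494, 908]) cube([346, 53, 27]);
translate([173, 494, 1158]) cube([346, 53, 27]);
translate([173, 494, 1408]) cube([346, 53, 27]);
translate([173, 494, 1658]) cube([346, 53, 27]);


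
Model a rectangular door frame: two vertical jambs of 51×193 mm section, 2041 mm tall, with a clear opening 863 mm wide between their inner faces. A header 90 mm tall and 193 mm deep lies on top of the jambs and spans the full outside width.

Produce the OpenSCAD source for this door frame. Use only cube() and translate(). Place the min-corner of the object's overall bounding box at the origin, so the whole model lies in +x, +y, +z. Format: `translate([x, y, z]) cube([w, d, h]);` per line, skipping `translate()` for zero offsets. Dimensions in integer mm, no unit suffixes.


cube([51, 193, 2041]);
translate([914, 0, 0]) cube([51, 193, 2041]);
translate([0, 0, 2041]) cube([965, 193, 90]);


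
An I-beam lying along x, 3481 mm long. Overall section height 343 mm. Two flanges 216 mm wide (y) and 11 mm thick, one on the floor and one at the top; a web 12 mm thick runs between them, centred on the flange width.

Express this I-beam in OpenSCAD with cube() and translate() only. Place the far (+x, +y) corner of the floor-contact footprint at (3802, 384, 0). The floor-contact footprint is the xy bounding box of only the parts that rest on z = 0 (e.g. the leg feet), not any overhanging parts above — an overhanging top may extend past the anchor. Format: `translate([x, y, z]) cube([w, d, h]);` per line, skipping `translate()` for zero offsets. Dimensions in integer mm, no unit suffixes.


translate([321, 168, 0]) cube([3481, 216, 11]);
translate([321, 270, 11]) cube([3481, 12, 321]);
translate([321, 168, 332]) cube([3481, 216, 11]);


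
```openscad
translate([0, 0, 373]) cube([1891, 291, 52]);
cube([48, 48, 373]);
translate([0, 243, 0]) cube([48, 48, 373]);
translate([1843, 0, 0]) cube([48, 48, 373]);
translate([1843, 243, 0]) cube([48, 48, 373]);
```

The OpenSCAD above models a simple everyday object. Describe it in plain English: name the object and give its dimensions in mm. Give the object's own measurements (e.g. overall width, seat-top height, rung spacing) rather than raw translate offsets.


A bench: a 1891×291 mm seat slab, 52 mm thick, top at z = 425 mm, on four 48×48 mm square legs flush with the seat corners and standing on z = 0.


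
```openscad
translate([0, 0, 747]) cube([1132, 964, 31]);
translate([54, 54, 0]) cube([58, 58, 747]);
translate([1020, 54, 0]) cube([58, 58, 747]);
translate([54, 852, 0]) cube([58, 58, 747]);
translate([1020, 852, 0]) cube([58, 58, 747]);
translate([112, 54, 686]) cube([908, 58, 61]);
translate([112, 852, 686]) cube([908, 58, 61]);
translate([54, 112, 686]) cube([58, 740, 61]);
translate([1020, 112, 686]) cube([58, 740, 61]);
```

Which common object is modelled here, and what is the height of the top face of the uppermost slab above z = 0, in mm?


A table. The table height is 778 mm.

A 1132×964×31 slab sits at z = 747 on four 58 mm square posts — a table. The top surface is at 747 + 31 = 778 mm.


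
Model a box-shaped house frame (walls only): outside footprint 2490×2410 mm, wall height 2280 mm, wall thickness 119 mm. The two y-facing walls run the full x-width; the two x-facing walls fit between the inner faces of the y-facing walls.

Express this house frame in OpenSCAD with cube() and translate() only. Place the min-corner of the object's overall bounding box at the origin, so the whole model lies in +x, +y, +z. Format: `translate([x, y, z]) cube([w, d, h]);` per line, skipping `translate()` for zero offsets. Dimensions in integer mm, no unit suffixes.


cube([2490, 119, 2280]);
translate([0, 2291, 0]) cube([2490, 119, 2280]);
translate([0, 119, 0]) cube([119, 2172, 2280]);
translate([2371, 119, 0]) cube([119, 2172, 2280]);


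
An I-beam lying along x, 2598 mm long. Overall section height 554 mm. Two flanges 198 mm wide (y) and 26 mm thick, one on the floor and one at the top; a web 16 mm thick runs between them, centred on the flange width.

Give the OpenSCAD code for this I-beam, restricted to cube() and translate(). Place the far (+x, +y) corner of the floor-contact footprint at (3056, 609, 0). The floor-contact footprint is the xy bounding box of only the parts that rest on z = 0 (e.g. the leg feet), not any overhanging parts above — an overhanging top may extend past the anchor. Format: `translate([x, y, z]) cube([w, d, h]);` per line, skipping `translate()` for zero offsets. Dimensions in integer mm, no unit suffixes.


translate([458, 411, 0]) cube([2598, 198, 26]);
translate([458, 502, 26]) cube([2598, 16, 502]);
translate([458, 411, 528]) cube([2598, 198, 26]);


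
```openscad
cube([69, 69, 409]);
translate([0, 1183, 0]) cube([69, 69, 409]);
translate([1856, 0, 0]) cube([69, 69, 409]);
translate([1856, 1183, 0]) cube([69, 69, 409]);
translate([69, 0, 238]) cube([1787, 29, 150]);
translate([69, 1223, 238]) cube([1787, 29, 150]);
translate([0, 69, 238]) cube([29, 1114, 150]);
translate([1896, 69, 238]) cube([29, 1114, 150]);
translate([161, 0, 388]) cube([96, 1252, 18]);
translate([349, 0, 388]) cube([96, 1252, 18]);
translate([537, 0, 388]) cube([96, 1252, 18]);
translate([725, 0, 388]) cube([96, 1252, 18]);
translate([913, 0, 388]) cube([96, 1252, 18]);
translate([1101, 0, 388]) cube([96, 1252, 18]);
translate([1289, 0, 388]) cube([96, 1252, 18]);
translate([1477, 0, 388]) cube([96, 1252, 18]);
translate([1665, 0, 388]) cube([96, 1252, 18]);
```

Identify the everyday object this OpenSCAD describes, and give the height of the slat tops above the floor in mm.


A bed frame. The slat-top height is 406 mm.

Four posts, four rails, and a row of slats — a bed frame. Slats sit on the rails at z = 238 + 150 = 388; with slat thickness 18, the top is 406 mm.


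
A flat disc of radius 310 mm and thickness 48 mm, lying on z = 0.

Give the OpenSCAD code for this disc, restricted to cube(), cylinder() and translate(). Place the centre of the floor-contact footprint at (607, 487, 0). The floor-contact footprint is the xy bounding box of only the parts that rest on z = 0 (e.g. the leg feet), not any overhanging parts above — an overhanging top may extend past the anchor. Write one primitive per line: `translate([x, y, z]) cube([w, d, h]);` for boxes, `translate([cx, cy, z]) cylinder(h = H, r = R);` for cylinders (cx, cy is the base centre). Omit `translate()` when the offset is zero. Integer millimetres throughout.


translate([607, 487, 0]) cylinder(h = 48, r = 310);


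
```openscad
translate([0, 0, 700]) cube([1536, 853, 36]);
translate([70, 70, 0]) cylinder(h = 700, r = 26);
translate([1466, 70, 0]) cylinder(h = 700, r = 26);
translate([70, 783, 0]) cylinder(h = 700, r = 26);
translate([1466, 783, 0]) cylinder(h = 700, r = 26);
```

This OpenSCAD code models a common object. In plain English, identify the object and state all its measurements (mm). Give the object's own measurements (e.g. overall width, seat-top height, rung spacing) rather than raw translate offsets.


A table: top 1536 mm (x) × 853 mm (y), 36 mm thick, upper face at z = 736 mm, on four round legs of 52 mm diameter, each leg's bounding box inset 44 mm from the nearest pair of top edges from z = 0 to the bottom of the top.


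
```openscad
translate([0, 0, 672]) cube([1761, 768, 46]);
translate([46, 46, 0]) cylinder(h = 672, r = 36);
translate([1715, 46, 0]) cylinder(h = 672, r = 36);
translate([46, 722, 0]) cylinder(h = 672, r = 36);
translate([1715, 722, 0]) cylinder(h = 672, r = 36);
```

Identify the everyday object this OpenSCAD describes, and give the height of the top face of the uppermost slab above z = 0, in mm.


A table. The table height is 718 mm.

A 1761×768×46 slab sits at z = 672 on four Ø72 mm round legs — a table. The top surface is at 672 + 46 = 718 mm.


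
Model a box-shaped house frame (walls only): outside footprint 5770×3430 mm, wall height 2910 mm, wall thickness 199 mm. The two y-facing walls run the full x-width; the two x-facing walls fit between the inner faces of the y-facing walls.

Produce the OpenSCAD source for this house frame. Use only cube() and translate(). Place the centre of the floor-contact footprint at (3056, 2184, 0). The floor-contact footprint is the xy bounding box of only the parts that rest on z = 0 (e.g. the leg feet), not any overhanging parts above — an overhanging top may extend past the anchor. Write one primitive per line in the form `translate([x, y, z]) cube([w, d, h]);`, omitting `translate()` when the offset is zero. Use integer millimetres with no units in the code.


translate([171, 469, 0]) cube([5770, 199, 2910]);
translate([171, 3700, 0]) cube([5770, 199, 2910]);
translate([171, 668, 0]) cube([199, 3032, 2910]);
translate([5742, 668, 0]) cube([199, 3032, 2910]);


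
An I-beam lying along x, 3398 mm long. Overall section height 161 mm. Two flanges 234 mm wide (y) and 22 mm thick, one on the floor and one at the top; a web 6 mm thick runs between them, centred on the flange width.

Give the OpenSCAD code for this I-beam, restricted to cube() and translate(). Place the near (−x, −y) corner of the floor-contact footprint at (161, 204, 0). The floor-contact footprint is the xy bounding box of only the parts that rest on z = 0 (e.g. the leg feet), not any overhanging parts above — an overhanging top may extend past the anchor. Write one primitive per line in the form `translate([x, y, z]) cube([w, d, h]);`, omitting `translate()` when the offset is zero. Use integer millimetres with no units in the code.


translate([161, 204, 0]) cube([3398, 234, 22]);
translate([161, 318, 22]) cube([3398, 6, 117]);
translate([161, 204, 139]) cube([3398, 234, 22]);


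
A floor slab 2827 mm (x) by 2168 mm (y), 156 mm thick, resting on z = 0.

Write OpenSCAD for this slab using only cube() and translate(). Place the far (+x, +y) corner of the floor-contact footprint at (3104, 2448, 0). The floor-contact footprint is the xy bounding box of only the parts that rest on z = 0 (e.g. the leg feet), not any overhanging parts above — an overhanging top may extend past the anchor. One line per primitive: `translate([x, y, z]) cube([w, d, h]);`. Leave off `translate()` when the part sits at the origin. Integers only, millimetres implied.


translate([277, 280, 0]) cube([2827, 2168, 156]);


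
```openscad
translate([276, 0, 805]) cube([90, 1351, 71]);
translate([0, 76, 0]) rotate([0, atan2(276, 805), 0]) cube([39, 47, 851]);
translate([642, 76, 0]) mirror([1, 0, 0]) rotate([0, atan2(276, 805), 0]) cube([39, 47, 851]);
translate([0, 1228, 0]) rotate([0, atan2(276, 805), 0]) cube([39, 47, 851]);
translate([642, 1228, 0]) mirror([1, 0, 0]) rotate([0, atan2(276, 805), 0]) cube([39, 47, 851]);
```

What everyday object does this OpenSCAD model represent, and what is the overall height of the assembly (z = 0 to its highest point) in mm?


A sawhorse. The overall height is 876 mm.

A beam across two mirrored pairs of raked legs — a sawhorse. The beam's underside is at z = 805 (matching the legs' vertical rise in atan2(276, 805)) and the beam is 71 mm tall, so its top is at 805 + 71 = 876 mm. The raked legs top out at the beam's underside, so that is the highest point.


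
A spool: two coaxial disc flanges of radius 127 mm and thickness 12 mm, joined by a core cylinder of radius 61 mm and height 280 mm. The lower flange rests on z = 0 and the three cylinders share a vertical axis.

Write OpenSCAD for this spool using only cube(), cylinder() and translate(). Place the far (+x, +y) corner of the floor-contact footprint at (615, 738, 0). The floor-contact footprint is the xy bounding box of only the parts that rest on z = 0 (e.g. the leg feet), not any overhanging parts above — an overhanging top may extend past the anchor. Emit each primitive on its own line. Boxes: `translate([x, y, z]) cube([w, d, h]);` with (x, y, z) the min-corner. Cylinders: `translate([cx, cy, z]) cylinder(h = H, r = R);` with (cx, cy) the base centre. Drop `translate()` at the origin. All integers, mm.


translate([488, 611, 0]) cylinder(h = 12, r = 127);
translate([488, 611, 12]) cylinder(h = 280, r = 61);
translate([488, 611, 292]) cylinder(h = 12, r = 127);


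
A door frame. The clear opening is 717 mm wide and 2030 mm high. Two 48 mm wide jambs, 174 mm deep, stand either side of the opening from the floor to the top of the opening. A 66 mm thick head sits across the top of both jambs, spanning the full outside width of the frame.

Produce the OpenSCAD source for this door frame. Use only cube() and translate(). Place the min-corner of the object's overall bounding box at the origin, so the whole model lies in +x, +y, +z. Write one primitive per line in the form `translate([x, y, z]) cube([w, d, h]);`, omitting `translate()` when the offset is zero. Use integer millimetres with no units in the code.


cube([48, 174, 2030]);
translate([765, 0, 0]) cube([48, 174, 2030]);
translate([0, 0, 2030]) cube([813, 174, 66]);


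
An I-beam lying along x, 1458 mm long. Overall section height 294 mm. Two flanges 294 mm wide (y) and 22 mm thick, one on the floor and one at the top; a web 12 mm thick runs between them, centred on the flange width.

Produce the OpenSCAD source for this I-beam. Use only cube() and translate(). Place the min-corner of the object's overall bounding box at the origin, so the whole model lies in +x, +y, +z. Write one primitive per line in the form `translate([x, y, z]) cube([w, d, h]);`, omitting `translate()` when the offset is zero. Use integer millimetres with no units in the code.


cube([1458, 294, 22]);
translate([0, 141, 22]) cube([1458, 12, 250]);
translate([0, 0, 272]) cube([1458, 294, 22]);


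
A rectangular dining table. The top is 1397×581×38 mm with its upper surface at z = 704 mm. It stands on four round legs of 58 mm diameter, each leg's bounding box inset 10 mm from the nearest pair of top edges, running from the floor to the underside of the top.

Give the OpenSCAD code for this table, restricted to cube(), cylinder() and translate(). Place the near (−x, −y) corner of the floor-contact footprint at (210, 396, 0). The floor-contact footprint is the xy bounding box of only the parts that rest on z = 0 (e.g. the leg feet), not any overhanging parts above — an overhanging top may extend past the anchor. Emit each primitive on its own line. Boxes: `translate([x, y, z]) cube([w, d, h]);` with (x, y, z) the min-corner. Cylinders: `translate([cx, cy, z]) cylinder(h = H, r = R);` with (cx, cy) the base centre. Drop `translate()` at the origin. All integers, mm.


// leg_h = 704 - 38 = 666
translate([200, 386, 666]) cube([1397, 581, 38]);
translate([239, 425, 0]) cylinder(h = 666, r = 29);
translate([1558, 425, 0]) cylinder(h = 666, r = 29);
translate([239, 928, 0]) cylinder(h = 666, r = 29);
translate([1558, 928, 0]) cylinder(h = 666, r = 29);


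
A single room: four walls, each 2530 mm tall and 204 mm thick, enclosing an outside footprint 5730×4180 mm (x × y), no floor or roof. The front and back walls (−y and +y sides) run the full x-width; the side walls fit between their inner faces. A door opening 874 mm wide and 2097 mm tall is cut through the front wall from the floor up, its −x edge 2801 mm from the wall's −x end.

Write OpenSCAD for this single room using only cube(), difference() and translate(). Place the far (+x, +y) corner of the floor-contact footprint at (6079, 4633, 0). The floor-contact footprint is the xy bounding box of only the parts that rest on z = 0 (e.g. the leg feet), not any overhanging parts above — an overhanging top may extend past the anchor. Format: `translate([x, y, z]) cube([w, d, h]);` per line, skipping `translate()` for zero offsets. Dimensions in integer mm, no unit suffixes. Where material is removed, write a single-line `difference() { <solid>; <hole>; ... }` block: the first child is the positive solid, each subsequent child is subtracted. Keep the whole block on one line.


difference() { translate([349, 453, 0]) cube([5730, 204, 2530]); translate([3150, 453, 0]) cube([874, 204, 2097]); }
translate([349, 4429, 0]) cube([5730, 204, 2530]);
translate([349, 657, 0]) cube([204, 3772, 2530]);
translate([5875, 657, 0]) cube([204, 3772, 2530]);


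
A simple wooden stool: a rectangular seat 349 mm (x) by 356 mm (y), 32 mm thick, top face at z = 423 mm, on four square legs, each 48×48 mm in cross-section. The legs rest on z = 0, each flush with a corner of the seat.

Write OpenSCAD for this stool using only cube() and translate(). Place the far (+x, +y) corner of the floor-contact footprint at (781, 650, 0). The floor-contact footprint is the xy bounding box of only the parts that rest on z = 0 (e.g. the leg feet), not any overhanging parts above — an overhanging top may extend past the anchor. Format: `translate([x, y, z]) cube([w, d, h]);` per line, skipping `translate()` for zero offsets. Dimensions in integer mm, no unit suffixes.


// leg_h = 423 - 32 = 391
translate([432, 294, 391]) cube([349, 356, 32]);
translate([432, 294, 0]) cube([48, 48, 391]);
translate([733, 294, 0]) cube([48, 48, 391]);
translate([432, 602, 0]) cube([48, 48, 391]);
translate([733, 602, 0]) cube([48, 48, 391]);


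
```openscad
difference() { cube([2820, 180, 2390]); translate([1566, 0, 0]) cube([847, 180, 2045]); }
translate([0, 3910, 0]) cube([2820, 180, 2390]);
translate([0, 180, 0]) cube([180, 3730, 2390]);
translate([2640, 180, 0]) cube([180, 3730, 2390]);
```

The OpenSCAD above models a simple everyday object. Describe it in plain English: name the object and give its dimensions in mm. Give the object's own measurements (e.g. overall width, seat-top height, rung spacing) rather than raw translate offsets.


A single room: four walls, each 2390 mm tall and 180 mm thick, enclosing an outside footprint 2820×4090 mm (x × y), no floor or roof. The front and back walls (−y and +y sides) run the full x-width; the side walls fit between their inner faces. A door opening 847 mm wide and 2045 mm tall is cut through the front wall from the floor up, its −x edge 1566 mm from the wall's −x end.


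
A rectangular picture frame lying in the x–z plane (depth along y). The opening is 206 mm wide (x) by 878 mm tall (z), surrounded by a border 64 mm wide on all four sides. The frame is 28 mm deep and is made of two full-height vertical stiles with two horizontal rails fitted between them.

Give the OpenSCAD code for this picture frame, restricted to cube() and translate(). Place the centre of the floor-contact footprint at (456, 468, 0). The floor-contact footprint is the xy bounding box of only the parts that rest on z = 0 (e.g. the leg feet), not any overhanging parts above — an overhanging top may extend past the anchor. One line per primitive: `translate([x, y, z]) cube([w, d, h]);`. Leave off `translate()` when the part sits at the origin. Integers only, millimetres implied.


translate([289, 454, 0]) cube([64, 28, 1006]);
translate([559, 454, 0]) cube([64, 28, 1006]);
translate([353, 454, 0]) cube([206, 28, 64]);
translate([353, 454, 942]) cube([206, 28, 64]);


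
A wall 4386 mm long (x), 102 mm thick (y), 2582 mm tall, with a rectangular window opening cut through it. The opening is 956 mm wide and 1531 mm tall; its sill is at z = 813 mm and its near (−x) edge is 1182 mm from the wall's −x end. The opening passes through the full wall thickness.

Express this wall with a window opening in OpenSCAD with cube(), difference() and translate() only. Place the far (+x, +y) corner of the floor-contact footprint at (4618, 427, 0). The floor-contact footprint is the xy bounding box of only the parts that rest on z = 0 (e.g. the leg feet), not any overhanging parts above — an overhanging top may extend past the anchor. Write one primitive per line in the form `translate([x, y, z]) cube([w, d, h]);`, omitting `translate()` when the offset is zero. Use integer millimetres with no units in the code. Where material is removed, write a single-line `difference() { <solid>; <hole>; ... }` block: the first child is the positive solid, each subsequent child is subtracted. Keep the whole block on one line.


difference() { translate([232, 325, 0]) cube([4386, 102, 2582]); translate([1414, 325, 813]) cube([956, 102, 1531]); }


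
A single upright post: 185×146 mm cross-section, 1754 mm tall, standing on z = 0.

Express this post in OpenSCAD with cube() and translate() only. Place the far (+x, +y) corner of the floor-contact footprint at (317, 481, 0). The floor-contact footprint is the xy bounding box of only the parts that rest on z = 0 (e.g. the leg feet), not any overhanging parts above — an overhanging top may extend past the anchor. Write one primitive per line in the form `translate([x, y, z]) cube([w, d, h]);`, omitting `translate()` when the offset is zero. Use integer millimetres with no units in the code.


translate([132, 335, 0]) cube([185, 146, 1754]);


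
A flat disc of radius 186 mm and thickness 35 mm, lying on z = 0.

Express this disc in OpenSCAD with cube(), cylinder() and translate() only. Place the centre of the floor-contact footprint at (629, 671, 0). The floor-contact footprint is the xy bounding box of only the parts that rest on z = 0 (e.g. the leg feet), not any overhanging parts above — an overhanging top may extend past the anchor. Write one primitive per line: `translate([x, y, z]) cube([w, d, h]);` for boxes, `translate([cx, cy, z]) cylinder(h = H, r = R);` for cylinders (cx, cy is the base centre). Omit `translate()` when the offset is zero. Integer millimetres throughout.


translate([629, 671, 0]) cylinder(h = 35, r = 186);


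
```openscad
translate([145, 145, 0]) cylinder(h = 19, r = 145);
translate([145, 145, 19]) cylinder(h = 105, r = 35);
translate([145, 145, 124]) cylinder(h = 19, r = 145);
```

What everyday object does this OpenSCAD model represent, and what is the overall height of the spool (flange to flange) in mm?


A spool. The overall height is 143 mm.

Three coaxial cylinders, large–small–large — a spool. Two 19 mm flanges and a 105 mm core give 19 + 105 + 19 = 143 mm.


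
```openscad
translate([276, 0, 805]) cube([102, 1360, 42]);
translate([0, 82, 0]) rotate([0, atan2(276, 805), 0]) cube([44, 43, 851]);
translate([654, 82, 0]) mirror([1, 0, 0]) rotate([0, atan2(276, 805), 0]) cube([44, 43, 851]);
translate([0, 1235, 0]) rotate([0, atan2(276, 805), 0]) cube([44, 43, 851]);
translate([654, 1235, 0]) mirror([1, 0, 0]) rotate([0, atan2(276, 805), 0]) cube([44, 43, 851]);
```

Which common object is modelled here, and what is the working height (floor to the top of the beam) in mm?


A sawhorse. The overall height is 847 mm.

A beam across two mirrored pairs of raked legs — a sawhorse. The beam's underside is at z = 805 (matching the legs' vertical rise in atan2(276, 805)) and the beam is 42 mm tall, so its top is at 805 + 42 = 847 mm. The raked legs top out at the beam's underside, so that is the highest point.


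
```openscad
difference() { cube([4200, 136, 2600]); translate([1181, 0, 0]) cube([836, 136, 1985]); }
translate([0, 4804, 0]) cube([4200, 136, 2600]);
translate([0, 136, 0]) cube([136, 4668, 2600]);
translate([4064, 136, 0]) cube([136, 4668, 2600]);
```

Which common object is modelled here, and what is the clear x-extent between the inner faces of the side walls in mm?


A single room. The interior width is 3928 mm.

Four walls enclosing a rectangle with a door in the front wall — a room. Outside width 4200 minus two 136 mm walls gives 3928 mm.


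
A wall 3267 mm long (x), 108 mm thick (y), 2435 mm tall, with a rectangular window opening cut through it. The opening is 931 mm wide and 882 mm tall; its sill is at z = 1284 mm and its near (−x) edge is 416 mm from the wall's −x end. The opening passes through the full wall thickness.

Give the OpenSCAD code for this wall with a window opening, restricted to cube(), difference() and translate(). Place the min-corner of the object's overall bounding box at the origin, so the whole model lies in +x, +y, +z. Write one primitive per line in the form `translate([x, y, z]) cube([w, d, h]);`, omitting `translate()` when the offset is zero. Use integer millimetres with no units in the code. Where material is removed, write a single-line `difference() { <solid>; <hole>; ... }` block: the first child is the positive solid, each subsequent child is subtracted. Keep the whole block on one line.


difference() { cube([3267, 108, 2435]); translate([416, 0, 1284]) cube([931, 108, 882]); }


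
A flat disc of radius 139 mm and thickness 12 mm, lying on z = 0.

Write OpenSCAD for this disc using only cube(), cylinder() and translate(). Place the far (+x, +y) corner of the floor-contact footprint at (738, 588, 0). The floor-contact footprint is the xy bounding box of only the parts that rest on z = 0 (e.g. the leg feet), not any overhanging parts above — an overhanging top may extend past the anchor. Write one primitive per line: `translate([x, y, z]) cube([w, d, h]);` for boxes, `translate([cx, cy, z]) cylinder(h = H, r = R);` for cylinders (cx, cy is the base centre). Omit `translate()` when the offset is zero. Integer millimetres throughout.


translate([599, 449, 0]) cylinder(h = 12, r = 139);


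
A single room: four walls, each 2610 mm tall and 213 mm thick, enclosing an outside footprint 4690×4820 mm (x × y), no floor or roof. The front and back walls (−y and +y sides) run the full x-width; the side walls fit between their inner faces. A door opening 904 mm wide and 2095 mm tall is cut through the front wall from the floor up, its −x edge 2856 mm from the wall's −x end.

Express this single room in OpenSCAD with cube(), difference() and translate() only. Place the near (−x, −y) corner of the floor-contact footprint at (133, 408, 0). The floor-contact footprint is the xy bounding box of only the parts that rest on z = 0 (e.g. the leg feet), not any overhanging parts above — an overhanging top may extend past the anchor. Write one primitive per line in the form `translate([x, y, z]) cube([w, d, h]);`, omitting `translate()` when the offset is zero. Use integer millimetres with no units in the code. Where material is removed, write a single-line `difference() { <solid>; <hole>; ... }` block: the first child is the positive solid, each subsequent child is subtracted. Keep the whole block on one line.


difference() { translate([133, 408, 0]) cube([4690, 213, 2610]); translate([2989, 408, 0]) cube([904, 213, 2095]); }
translate([133, 5015, 0]) cube([4690, 213, 2610]);
translate([133, 621, 0]) cube([213, 4394, 2610]);
translate([4610, 621, 0]) cube([213, 4394, 2610]);


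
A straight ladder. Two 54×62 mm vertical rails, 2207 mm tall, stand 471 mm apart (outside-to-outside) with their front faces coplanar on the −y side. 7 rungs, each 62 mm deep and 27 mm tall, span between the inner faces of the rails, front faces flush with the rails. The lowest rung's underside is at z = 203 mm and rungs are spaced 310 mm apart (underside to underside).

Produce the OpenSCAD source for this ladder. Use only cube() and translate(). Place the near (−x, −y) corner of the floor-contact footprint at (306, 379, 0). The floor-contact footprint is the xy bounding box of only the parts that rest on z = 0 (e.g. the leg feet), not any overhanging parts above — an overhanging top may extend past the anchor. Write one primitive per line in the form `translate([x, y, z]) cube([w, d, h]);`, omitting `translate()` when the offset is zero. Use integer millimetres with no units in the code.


// rung span = 471 - 2*54 = 363
// rung[k] z = 203 + k*310
translate([306, 379, 0]) cube([54, 62, 2207]);
translate([723, 379, 0]) cube([54, 62, 2207]);
translate([360, 379, 203]) cube([363, 62, 27]);
translate([360, 379, 513]) cube([363, 62, 27]);
translate([360, 379, 823]) cube([363, 62, 27]);
translate([360, 379, 1133]) cube([363, 62, 27]);
translate([360, 379, 1443]) cube([363, 62, 27]);
translate([360, 379, 1753]) cube([363, 62, 27]);
translate([360, 379, 2063]) cube([363, 62, 27]);


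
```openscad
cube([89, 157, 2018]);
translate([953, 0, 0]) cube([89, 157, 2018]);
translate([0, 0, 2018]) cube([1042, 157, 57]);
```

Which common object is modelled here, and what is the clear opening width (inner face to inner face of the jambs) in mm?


A door frame. The clear opening width is 864 mm.

Two 2018 mm tall posts with a header on top — a door frame. The left jamb is 89 mm wide at x = 0; the right jamb starts at x = 953. The clear opening is 953 − 89 = 864 mm.


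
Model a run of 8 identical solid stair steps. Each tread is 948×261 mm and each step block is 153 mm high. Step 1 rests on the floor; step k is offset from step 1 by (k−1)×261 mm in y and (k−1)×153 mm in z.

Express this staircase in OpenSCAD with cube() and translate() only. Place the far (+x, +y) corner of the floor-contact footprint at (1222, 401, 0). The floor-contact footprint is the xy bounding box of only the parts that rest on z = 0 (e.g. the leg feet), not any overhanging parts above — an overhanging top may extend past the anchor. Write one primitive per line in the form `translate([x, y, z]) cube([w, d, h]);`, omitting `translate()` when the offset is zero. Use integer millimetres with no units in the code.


translate([274, 140, 0]) cube([948, 261, 153]);
translate([274, 401, 153]) cube([948, 261, 153]);
translate([274, 662, 306]) cube([948, 261, 153]);
translate([274, 923, 459]) cube([948, 261, 153]);
translate([274, 1184, 612]) cube([948, 261, 153]);
translate([274, 1445, 765]) cube([948, 261, 153]);
translate([274, 1706, 918]) cube([948, 261, 153]);
translate([274, 1967, 1071]) cube([948, 261, 153]);


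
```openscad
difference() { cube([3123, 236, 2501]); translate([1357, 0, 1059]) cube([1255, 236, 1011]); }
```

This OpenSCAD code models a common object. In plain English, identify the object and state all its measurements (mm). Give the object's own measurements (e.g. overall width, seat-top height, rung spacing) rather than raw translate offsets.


A wall 3123 mm long (x), 236 mm thick (y), 2501 mm tall, with a rectangular window opening cut through it. The opening is 1255 mm wide and 1011 mm tall; its sill is at z = 1059 mm and its near (−x) edge is 1357 mm from the wall's −x end. The opening passes through the full wall thickness.


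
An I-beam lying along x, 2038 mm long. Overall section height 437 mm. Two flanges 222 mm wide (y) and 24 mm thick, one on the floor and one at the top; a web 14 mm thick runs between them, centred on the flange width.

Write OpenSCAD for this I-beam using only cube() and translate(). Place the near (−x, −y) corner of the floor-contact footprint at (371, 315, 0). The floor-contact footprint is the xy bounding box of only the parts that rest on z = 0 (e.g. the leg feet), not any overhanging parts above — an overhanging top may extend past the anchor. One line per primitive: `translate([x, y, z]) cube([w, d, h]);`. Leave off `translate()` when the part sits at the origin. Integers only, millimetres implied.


translate([371, 315, 0]) cube([2038, 222, 24]);
translate([371, 419, 24]) cube([2038, 14, 389]);
translate([371, 315, 413]) cube([2038, 222, 24]);


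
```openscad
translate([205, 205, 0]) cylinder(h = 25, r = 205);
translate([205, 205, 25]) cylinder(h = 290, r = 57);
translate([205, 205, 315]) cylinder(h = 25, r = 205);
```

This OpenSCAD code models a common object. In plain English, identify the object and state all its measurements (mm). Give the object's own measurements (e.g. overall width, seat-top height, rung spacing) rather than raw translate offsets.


A spool: two coaxial disc flanges of radius 205 mm and thickness 25 mm, joined by a core cylinder of radius 57 mm and height 290 mm. The lower flange rests on z = 0 and the three cylinders share a vertical axis.


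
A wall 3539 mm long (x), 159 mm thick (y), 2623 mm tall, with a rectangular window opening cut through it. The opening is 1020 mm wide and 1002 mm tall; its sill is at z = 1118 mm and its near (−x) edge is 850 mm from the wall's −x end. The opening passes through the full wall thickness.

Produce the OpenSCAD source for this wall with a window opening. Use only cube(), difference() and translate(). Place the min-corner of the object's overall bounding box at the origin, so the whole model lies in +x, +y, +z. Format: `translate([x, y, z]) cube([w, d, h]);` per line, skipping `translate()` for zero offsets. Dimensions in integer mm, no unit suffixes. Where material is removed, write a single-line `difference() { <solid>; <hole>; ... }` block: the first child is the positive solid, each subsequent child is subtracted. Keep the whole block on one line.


difference() { cube([3539, 159, 2623]); translate([850, 0, 1118]) cube([1020, 159, 1002]); }


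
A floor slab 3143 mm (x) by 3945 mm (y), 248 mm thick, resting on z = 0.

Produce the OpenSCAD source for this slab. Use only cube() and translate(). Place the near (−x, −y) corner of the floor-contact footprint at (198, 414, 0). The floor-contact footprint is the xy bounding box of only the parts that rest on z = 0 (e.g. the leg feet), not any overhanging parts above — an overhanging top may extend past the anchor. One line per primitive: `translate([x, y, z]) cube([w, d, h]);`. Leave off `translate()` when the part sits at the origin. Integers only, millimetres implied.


translate([198, 414, 0]) cube([3143, 3945, 248]);


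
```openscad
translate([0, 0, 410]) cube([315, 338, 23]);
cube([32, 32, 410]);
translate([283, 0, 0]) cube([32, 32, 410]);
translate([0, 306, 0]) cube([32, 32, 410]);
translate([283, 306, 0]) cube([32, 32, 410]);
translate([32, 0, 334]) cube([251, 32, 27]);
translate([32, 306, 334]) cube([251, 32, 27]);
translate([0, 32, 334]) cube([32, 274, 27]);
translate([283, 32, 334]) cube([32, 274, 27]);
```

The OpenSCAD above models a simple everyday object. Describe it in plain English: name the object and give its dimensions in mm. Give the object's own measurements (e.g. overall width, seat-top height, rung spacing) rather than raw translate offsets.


A simple wooden stool: a rectangular seat 315 mm (x) by 338 mm (y), 23 mm thick, top face at z = 433 mm, on four square legs, each 32×32 mm in cross-section. The legs rest on z = 0, each flush with a corner of the seat. Four stretchers, 32 mm wide and 27 mm tall, connect adjacent legs with their undersides at z = 334 mm, each running between the inner faces of the legs it joins and aligned with the legs' outer faces on the other axis.
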